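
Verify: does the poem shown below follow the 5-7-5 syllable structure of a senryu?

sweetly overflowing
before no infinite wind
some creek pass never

No

Line 1: "sweetly overflowing": 2+4 = 6 (expected 5)
Line 2: "before no infinite wind": 2+1+3+1 = 7 ✓
Line 3: "some creek pass never": 1+1+1+2 = 5 ✓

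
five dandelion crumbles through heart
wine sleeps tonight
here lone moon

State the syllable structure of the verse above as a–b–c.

Line 1: five(1) + dandelion(4) + crumbles(2) + through(1) + heart(1) = 9
Line 2: wine(1) + sleeps(1) + tonight(2) = 4
Line 3: here(1) + lone(1) + moon(1) = 3

9–4–3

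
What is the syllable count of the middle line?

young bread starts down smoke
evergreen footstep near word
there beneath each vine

7

The middle line: "evergreen footstep near word": 3+2+1+1 = 7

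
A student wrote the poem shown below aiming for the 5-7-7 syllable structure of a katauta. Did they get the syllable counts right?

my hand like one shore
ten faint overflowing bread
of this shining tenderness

Yes

Line 1: "my hand like one shore": 1+1+1+1+1 = 5 ✓
Line 2: "ten faint overflowing bread": 1+1+4+1 = 7 ✓
Line 3: "of this shining tenderness": 1+1+2+3 = 7 ✓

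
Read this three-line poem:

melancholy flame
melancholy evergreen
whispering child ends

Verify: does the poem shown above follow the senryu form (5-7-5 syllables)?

Line 1: melancholy(4) + flame(1) = 5 ✓
Line 2: melancholy(4) + evergreen(3) = 7 ✓
Line 3: whispering(3) + child(1) + ends(1) = 5 ✓

Yes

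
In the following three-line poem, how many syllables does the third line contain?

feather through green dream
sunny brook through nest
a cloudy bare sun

5

The third line: a(1) + cloudy(2) + bare(1) + sun(1) = 5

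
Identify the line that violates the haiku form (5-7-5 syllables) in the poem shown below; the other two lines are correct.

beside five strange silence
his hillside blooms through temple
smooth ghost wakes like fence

The first line

Line 1: beside(2) + five(1) + strange(1) + silence(2) = 6 (expected 5)
Line 2: his(1) + hillside(2) + blooms(1) + through(1) + temple(2) = 7 ✓
Line 3: smooth(1) + ghost(1) + wakes(1) + like(1) + fence(1) = 5 ✓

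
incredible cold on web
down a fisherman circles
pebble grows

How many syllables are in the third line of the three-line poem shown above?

The third line: "pebble grows": 2+1 = 3

3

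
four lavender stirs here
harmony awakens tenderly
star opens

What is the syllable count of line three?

3

Line three: star (1), opens (2) → 3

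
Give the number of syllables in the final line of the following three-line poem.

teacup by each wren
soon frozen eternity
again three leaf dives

The final line: again (2), three (1), leaf (1), dives (1) → 5

5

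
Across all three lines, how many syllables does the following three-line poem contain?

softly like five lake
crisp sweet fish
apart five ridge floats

13

Line 1: "softly like five lake": 2+1+1+1 = 5
Line 2: "crisp sweet fish": 1+1+1 = 3
Line 3: "apart five ridge floats": 2+1+1+1 = 5
Total: 5 + 3 + 5 = 13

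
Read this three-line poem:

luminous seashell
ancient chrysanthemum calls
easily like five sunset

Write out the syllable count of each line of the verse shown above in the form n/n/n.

Line 1: luminous (3), seashell (2) → 5
Line 2: ancient (2), chrysanthemum (4), calls (1) → 7
Line 3: easily (3), like (1), five (1), sunset (2) → 7

5/7/7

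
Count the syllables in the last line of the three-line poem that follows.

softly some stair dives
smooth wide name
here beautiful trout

5

The last line: here(1) + beautiful(3) + trout(1) = 5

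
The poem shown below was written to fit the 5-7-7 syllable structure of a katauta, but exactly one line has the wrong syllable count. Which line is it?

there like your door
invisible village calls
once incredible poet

The first line

Line 1: "there like your door": 1+1+1+1 = 4 (expected 5)
Line 2: "invisible village calls": 4+2+1 = 7 ✓
Line 3: "once incredible poet": 1+4+2 = 7 ✓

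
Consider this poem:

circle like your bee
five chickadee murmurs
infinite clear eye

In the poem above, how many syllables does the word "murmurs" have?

2

"murmurs" has 2 syllables.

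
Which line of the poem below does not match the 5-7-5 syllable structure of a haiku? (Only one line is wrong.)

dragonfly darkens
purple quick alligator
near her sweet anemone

Line 1: "dragonfly darkens": 3+2 = 5 ✓
Line 2: "purple quick alligator": 2+1+4 = 7 ✓
Line 3: "near her sweet anemone": 1+1+1+4 = 7 (expected 5)

The third line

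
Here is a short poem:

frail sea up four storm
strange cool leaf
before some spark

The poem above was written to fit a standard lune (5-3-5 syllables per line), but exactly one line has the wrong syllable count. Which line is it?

Line 3

Line 1: frail (1), sea (1), up (1), four (1), storm (1) → 5 ✓
Line 2: strange (1), cool (1), leaf (1) → 3 ✓
Line 3: before (2), some (1), spark (1) → 4 (expected 5)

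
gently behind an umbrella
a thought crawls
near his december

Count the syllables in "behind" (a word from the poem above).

2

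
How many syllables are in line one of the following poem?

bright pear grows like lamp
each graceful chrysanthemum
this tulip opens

Line one: bright(1) + pear(1) + grows(1) + like(1) + lamp(1) = 5

5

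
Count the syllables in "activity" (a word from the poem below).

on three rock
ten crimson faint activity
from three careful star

4

"activity" has 4 syllables.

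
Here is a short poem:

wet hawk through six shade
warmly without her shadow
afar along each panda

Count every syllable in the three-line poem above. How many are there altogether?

19

Line 1: "wet hawk through six shade": 1+1+1+1+1 = 5
Line 2: "warmly without her shadow": 2+2+1+2 = 7
Line 3: "afar along each panda": 2+2+1+2 = 7
Total: 5 + 7 + 7 = 19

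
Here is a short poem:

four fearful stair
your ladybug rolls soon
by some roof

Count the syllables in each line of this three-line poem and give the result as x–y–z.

4–6–3

Line 1: four(1) + fearful(2) + stair(1) = 4
Line 2: your(1) + ladybug(3) + rolls(1) + soon(1) = 6
Line 3: by(1) + some(1) + roof(1) = 3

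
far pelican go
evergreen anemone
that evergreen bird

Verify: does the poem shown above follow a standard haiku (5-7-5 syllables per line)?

Line 1: far(1) + pelican(3) + go(1) = 5 ✓
Line 2: evergreen(3) + anemone(4) = 7 ✓
Line 3: that(1) + evergreen(3) + bird(1) = 5 ✓

Yes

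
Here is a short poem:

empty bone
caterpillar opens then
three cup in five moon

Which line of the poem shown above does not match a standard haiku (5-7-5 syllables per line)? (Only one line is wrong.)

Line 1

Line 1: empty(2) + bone(1) = 3 (expected 5)
Line 2: caterpillar(4) + opens(2) + then(1) = 7 ✓
Line 3: three(1) + cup(1) + in(1) + five(1) + moon(1) = 5 ✓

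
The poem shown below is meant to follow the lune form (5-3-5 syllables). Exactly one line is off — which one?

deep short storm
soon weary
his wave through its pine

The first line

Line 1: deep(1) + short(1) + storm(1) = 3 (expected 5)
Line 2: soon(1) + weary(2) = 3 ✓
Line 3: his(1) + wave(1) + through(1) + its(1) + pine(1) = 5 ✓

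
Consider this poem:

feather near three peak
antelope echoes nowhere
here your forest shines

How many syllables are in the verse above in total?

Line 1: feather (2), near (1), three (1), peak (1) → 5
Line 2: antelope (3), echoes (2), nowhere (2) → 7
Line 3: here (1), your (1), forest (2), shines (1) → 5
Total: 5 + 7 + 5 = 17

17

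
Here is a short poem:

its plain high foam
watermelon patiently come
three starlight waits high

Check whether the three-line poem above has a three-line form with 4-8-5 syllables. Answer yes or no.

Line 1: its (1), plain (1), high (1), foam (1) → 4 ✓
Line 2: watermelon (4), patiently (3), come (1) → 8 ✓
Line 3: three (1), starlight (2), waits (1), high (1) → 5 ✓

Yes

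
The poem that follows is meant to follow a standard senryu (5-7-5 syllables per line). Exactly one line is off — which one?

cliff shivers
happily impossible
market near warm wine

Line 1: "cliff shivers": 1+2 = 3 (expected 5)
Line 2: "happily impossible": 3+4 = 7 ✓
Line 3: "market near warm wine": 2+1+1+1 = 5 ✓

The first line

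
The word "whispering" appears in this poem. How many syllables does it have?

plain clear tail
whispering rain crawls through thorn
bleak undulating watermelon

"whispering" has 3 syllables.

3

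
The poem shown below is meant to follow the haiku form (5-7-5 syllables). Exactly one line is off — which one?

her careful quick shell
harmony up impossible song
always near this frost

Line 2

Line 1: her(1) + careful(2) + quick(1) + shell(1) = 5 ✓
Line 2: harmony(3) + up(1) + impossible(4) + song(1) = 9 (expected 7)
Line 3: always(2) + near(1) + this(1) + frost(1) = 5 ✓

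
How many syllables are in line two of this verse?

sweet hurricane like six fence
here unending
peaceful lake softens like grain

4

Line two: here (1), unending (3) → 4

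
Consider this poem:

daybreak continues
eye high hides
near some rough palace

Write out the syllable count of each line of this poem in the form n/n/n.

5/3/5

Line 1: daybreak (2), continues (3) → 5
Line 2: eye (1), high (1), hides (1) → 3
Line 3: near (1), some (1), rough (1), palace (2) → 5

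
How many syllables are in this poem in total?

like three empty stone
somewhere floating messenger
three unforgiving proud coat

Line 1: like (1), three (1), empty (2), stone (1) → 5
Line 2: somewhere (2), floating (2), messenger (3) → 7
Line 3: three (1), unforgiving (4), proud (1), coat (1) → 7
Total: 5 + 7 + 7 = 19

19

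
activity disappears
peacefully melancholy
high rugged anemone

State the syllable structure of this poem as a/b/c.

Line 1: activity(4) + disappears(3) = 7
Line 2: peacefully(3) + melancholy(4) = 7
Line 3: high(1) + rugged(2) + anemone(4) = 7

7/7/7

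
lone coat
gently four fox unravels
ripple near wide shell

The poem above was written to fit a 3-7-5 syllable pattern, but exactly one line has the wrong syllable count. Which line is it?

Line 1: "lone coat": 1+1 = 2 (expected 3)
Line 2: "gently four fox unravels": 2+1+1+3 = 7 ✓
Line 3: "ripple near wide shell": 2+1+1+1 = 5 ✓

The first line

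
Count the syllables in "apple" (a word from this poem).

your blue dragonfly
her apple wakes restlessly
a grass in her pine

2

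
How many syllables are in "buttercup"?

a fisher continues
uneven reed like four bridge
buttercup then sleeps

3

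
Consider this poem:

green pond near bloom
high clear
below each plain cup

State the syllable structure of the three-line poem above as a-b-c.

4-2-5

Line 1: green (1), pond (1), near (1), bloom (1) → 4
Line 2: high (1), clear (1) → 2
Line 3: below (2), each (1), plain (1), cup (1) → 5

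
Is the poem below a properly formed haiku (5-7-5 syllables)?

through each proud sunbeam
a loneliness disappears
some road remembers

Yes

Line 1: through(1) + each(1) + proud(1) + sunbeam(2) = 5 ✓
Line 2: a(1) + loneliness(3) + disappears(3) = 7 ✓
Line 3: some(1) + road(1) + remembers(3) = 5 ✓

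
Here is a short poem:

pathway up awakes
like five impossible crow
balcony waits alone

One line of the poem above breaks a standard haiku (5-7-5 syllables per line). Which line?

Line 1: pathway(2) + up(1) + awakes(2) = 5 ✓
Line 2: like(1) + five(1) + impossible(4) + crow(1) = 7 ✓
Line 3: balcony(3) + waits(1) + alone(2) = 6 (expected 5)

Line 3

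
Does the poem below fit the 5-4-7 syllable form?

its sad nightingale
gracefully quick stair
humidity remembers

Line 1: its (1), sad (1), nightingale (3) → 5 ✓
Line 2: gracefully (3), quick (1), stair (1) → 5 (expected 4)
Line 3: humidity (4), remembers (3) → 7 ✓

No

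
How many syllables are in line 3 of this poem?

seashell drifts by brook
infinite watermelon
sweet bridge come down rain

5

Line 3: sweet(1) + bridge(1) + come(1) + down(1) + rain(1) = 5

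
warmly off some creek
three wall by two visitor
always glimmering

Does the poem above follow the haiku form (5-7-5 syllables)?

Line 1: "warmly off some creek": 2+1+1+1 = 5 ✓
Line 2: "three wall by two visitor": 1+1+1+1+3 = 7 ✓
Line 3: "always glimmering": 2+3 = 5 ✓

Yes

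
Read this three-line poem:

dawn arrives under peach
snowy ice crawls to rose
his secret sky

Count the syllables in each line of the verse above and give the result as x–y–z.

Line 1: "dawn arrives under peach": 1+2+2+1 = 6
Line 2: "snowy ice crawls to rose": 2+1+1+1+1 = 6
Line 3: "his secret sky": 1+2+1 = 4

6–6–4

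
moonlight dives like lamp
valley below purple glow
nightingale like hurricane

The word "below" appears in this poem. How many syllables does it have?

2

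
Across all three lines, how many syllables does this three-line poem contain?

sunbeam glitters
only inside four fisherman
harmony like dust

17

Line 1: "sunbeam glitters": 2+2 = 4
Line 2: "only inside four fisherman": 2+2+1+3 = 8
Line 3: "harmony like dust": 3+1+1 = 5
Total: 4 + 8 + 5 = 17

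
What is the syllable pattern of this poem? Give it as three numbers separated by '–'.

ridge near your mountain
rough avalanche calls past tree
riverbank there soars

5–7–5

Line 1: ridge (1), near (1), your (1), mountain (2) → 5
Line 2: rough (1), avalanche (3), calls (1), past (1), tree (1) → 7
Line 3: riverbank (3), there (1), soars (1) → 5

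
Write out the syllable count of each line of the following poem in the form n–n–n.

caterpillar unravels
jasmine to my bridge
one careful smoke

7–5–4

Line 1: caterpillar (4), unravels (3) → 7
Line 2: jasmine (2), to (1), my (1), bridge (1) → 5
Line 3: one (1), careful (2), smoke (1) → 4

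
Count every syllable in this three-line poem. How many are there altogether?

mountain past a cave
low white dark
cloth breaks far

11

Line 1: mountain (2), past (1), a (1), cave (1) → 5
Line 2: low (1), white (1), dark (1) → 3
Line 3: cloth (1), breaks (1), far (1) → 3
Total: 5 + 3 + 3 = 11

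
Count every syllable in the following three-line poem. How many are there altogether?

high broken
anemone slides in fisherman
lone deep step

Line 1: high (1), broken (2) → 3
Line 2: anemone (4), slides (1), in (1), fisherman (3) → 9
Line 3: lone (1), deep (1), step (1) → 3
Total: 3 + 9 + 3 = 15

15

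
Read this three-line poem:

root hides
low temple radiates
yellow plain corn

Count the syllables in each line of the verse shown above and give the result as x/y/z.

2/6/4

Line 1: root(1) + hides(1) = 2
Line 2: low(1) + temple(2) + radiates(3) = 6
Line 3: yellow(2) + plain(1) + corn(1) = 4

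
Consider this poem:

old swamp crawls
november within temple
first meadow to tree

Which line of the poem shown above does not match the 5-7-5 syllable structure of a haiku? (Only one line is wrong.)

Line 1: old(1) + swamp(1) + crawls(1) = 3 (expected 5)
Line 2: november(3) + within(2) + temple(2) = 7 ✓
Line 3: first(1) + meadow(2) + to(1) + tree(1) = 5 ✓

The first line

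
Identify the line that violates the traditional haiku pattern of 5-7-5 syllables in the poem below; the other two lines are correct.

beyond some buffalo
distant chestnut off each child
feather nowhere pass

Line 1: "beyond some buffalo": 2+1+3 = 6 (expected 5)
Line 2: "distant chestnut off each child": 2+2+1+1+1 = 7 ✓
Line 3: "feather nowhere pass": 2+2+1 = 5 ✓

Line 1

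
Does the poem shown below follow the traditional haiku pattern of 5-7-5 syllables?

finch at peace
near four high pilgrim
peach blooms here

No

Line 1: "finch at peace": 1+1+1 = 3 (expected 5)
Line 2: "near four high pilgrim": 1+1+1+2 = 5 (expected 7)
Line 3: "peach blooms here": 1+1+1 = 3 (expected 5)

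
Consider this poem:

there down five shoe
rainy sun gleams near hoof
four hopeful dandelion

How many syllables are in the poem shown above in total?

Line 1: there(1) + down(1) + five(1) + shoe(1) = 4
Line 2: rainy(2) + sun(1) + gleams(1) + near(1) + hoof(1) = 6
Line 3: four(1) + hopeful(2) + dandelion(4) = 7
Total: 4 + 6 + 7 = 17

17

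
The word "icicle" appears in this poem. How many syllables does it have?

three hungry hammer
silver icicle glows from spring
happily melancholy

3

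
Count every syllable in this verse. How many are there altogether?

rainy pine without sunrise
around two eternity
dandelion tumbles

Line 1: rainy(2) + pine(1) + without(2) + sunrise(2) = 7
Line 2: around(2) + two(1) + eternity(4) = 7
Line 3: dandelion(4) + tumbles(2) = 6
Total: 7 + 7 + 6 = 20

20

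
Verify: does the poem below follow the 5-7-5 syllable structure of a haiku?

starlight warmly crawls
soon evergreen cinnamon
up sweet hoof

Line 1: starlight(2) + warmly(2) + crawls(1) = 5 ✓
Line 2: soon(1) + evergreen(3) + cinnamon(3) = 7 ✓
Line 3: up(1) + sweet(1) + hoof(1) = 3 (expected 5)

No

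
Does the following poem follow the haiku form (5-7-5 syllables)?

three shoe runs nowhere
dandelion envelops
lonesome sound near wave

Yes

Line 1: "three shoe runs nowhere": 1+1+1+2 = 5 ✓
Line 2: "dandelion envelops": 4+3 = 7 ✓
Line 3: "lonesome sound near wave": 2+1+1+1 = 5 ✓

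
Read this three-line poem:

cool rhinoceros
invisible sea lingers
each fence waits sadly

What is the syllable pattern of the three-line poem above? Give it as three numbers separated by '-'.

Line 1: cool (1), rhinoceros (4) → 5
Line 2: invisible (4), sea (1), lingers (2) → 7
Line 3: each (1), fence (1), waits (1), sadly (2) → 5

5-7-5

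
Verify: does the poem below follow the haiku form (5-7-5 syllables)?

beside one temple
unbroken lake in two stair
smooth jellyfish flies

Line 1: "beside one temple": 2+1+2 = 5 ✓
Line 2: "unbroken lake in two stair": 3+1+1+1+1 = 7 ✓
Line 3: "smooth jellyfish flies": 1+3+1 = 5 ✓

Yes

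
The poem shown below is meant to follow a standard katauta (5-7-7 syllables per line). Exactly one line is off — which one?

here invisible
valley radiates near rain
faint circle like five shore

The third line

Line 1: "here invisible": 1+4 = 5 ✓
Line 2: "valley radiates near rain": 2+3+1+1 = 7 ✓
Line 3: "faint circle like five shore": 1+2+1+1+1 = 6 (expected 7)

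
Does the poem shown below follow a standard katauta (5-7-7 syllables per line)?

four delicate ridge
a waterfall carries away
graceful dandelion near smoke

No

Line 1: "four delicate ridge": 1+3+1 = 5 ✓
Line 2: "a waterfall carries away": 1+3+2+2 = 8 (expected 7)
Line 3: "graceful dandelion near smoke": 2+4+1+1 = 8 (expected 7)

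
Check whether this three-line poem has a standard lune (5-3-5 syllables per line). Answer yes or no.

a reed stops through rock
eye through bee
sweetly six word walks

Yes

Line 1: a(1) + reed(1) + stops(1) + through(1) + rock(1) = 5 ✓
Line 2: eye(1) + through(1) + bee(1) = 3 ✓
Line 3: sweetly(2) + six(1) + word(1) + walks(1) = 5 ✓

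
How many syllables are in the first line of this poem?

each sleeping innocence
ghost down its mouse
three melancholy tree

6

The first line: each (1), sleeping (2), innocence (3) → 6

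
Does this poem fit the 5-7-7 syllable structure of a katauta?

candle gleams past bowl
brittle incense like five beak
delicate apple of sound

Line 1: candle(2) + gleams(1) + past(1) + bowl(1) = 5 ✓
Line 2: brittle(2) + incense(2) + like(1) + five(1) + beak(1) = 7 ✓
Line 3: delicate(3) + apple(2) + of(1) + sound(1) = 7 ✓

Yes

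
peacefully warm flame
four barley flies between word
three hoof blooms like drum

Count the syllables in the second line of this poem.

7

The second line: "four barley flies between word": 1+2+1+2+1 = 7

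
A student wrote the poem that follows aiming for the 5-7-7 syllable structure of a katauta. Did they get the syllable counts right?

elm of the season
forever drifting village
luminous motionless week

Yes

Line 1: "elm of the season": 1+1+1+2 = 5 ✓
Line 2: "forever drifting village": 3+2+2 = 7 ✓
Line 3: "luminous motionless week": 3+3+1 = 7 ✓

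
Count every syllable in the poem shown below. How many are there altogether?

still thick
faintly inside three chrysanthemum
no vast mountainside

16

Line 1: "still thick": 1+1 = 2
Line 2: "faintly inside three chrysanthemum": 2+2+1+4 = 9
Line 3: "no vast mountainside": 1+1+3 = 5
Total: 2 + 9 + 5 = 16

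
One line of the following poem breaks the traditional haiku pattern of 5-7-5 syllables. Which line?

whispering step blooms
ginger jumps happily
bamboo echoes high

Line 1: whispering(3) + step(1) + blooms(1) = 5 ✓
Line 2: ginger(2) + jumps(1) + happily(3) = 6 (expected 7)
Line 3: bamboo(2) + echoes(2) + high(1) = 5 ✓

Line 2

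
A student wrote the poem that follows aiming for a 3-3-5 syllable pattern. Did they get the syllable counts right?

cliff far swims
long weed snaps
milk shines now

Line 1: "cliff far swims": 1+1+1 = 3 ✓
Line 2: "long weed snaps": 1+1+1 = 3 ✓
Line 3: "milk shines now": 1+1+1 = 3 (expected 5)

No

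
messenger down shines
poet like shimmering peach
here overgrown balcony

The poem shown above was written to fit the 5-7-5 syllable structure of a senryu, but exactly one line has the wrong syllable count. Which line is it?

Line 3

Line 1: "messenger down shines": 3+1+1 = 5 ✓
Line 2: "poet like shimmering peach": 2+1+3+1 = 7 ✓
Line 3: "here overgrown balcony": 1+3+3 = 7 (expected 5)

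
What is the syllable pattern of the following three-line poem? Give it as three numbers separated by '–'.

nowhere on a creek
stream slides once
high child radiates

Line 1: nowhere (2), on (1), a (1), creek (1) → 5
Line 2: stream (1), slides (1), once (1) → 3
Line 3: high (1), child (1), radiates (3) → 5

5–3–5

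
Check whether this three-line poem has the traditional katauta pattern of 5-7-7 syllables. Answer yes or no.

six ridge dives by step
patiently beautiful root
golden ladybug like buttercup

No

Line 1: "six ridge dives by step": 1+1+1+1+1 = 5 ✓
Line 2: "patiently beautiful root": 3+3+1 = 7 ✓
Line 3: "golden ladybug like buttercup": 2+3+1+3 = 9 (expected 7)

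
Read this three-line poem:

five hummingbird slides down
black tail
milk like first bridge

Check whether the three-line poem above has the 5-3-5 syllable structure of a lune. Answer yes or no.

No

Line 1: "five hummingbird slides down": 1+3+1+1 = 6 (expected 5)
Line 2: "black tail": 1+1 = 2 (expected 3)
Line 3: "milk like first bridge": 1+1+1+1 = 4 (expected 5)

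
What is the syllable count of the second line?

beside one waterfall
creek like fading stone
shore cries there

5

The second line: creek(1) + like(1) + fading(2) + stone(1) = 5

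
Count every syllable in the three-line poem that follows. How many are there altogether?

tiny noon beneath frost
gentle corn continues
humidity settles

Line 1: tiny(2) + noon(1) + beneath(2) + frost(1) = 6
Line 2: gentle(2) + corn(1) + continues(3) = 6
Line 3: humidity(4) + settles(2) = 6
Total: 6 + 6 + 6 = 18

18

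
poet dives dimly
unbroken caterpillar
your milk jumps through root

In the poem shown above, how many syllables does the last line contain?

The last line: your(1) + milk(1) + jumps(1) + through(1) + root(1) = 5

5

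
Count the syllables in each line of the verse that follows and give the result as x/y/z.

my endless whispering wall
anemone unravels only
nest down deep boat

7/9/4

Line 1: my(1) + endless(2) + whispering(3) + wall(1) = 7
Line 2: anemone(4) + unravels(3) + only(2) = 9
Line 3: nest(1) + down(1) + deep(1) + boat(1) = 4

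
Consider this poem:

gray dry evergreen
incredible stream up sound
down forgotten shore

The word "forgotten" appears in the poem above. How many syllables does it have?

3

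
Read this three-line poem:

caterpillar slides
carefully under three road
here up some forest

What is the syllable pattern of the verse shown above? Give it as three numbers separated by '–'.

Line 1: caterpillar (4), slides (1) → 5
Line 2: carefully (3), under (2), three (1), road (1) → 7
Line 3: here (1), up (1), some (1), forest (2) → 5

5–7–5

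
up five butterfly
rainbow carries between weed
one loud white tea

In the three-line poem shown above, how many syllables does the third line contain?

The third line: one(1) + loud(1) + white(1) + tea(1) = 4

4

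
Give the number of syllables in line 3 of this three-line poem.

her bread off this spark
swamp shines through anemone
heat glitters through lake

Line 3: "heat glitters through lake": 1+2+1+1 = 5

5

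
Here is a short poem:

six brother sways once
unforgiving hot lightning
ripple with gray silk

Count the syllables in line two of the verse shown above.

7

Line two: unforgiving (4), hot (1), lightning (2) → 7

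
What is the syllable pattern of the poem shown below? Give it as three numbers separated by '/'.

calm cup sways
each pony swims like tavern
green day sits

3/7/3

Line 1: "calm cup sways": 1+1+1 = 3
Line 2: "each pony swims like tavern": 1+2+1+1+2 = 7
Line 3: "green day sits": 1+1+1 = 3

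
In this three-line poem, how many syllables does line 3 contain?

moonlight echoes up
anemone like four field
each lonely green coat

5

Line 3: each (1), lonely (2), green (1), coat (1) → 5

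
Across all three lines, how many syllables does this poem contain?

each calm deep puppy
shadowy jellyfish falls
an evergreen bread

17

Line 1: each (1), calm (1), deep (1), puppy (2) → 5
Line 2: shadowy (3), jellyfish (3), falls (1) → 7
Line 3: an (1), evergreen (3), bread (1) → 5
Total: 5 + 7 + 5 = 17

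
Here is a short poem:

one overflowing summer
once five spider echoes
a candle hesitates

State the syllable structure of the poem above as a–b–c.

Line 1: one (1), overflowing (4), summer (2) → 7
Line 2: once (1), five (1), spider (2), echoes (2) → 6
Line 3: a (1), candle (2), hesitates (3) → 6

7–6–6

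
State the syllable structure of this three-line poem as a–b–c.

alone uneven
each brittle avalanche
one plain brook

5–6–3

Line 1: "alone uneven": 2+3 = 5
Line 2: "each brittle avalanche": 1+2+3 = 6
Line 3: "one plain brook": 1+1+1 = 3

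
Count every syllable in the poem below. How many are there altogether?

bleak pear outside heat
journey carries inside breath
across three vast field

17

Line 1: bleak(1) + pear(1) + outside(2) + heat(1) = 5
Line 2: journey(2) + carries(2) + inside(2) + breath(1) = 7
Line 3: across(2) + three(1) + vast(1) + field(1) = 5
Total: 5 + 7 + 5 = 17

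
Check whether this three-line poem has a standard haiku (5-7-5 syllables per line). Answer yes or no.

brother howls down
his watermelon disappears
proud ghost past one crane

Line 1: brother(2) + howls(1) + down(1) = 4 (expected 5)
Line 2: his(1) + watermelon(4) + disappears(3) = 8 (expected 7)
Line 3: proud(1) + ghost(1) + past(1) + one(1) + crane(1) = 5 ✓

No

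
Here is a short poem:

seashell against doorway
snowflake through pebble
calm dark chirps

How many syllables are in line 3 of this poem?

Line 3: calm(1) + dark(1) + chirps(1) = 3

3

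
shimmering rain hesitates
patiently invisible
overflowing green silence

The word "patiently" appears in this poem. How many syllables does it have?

3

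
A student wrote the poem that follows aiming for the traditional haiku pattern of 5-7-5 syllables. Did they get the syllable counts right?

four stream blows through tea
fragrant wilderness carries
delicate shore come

Line 1: four (1), stream (1), blows (1), through (1), tea (1) → 5 ✓
Line 2: fragrant (2), wilderness (3), carries (2) → 7 ✓
Line 3: delicate (3), shore (1), come (1) → 5 ✓

Yes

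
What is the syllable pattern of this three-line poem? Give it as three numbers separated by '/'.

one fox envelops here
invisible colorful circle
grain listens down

Line 1: one(1) + fox(1) + envelops(3) + here(1) = 6
Line 2: invisible(4) + colorful(3) + circle(2) = 9
Line 3: grain(1) + listens(2) + down(1) = 4

6/9/4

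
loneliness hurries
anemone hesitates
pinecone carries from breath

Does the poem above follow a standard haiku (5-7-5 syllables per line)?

No

Line 1: "loneliness hurries": 3+2 = 5 ✓
Line 2: "anemone hesitates": 4+3 = 7 ✓
Line 3: "pinecone carries from breath": 2+2+1+1 = 6 (expected 5)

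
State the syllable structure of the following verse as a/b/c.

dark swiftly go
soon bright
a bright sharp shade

Line 1: dark(1) + swiftly(2) + go(1) = 4
Line 2: soon(1) + bright(1) = 2
Line 3: a(1) + bright(1) + sharp(1) + shade(1) = 4

4/2/4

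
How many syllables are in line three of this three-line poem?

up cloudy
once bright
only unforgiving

6

Line three: only (2), unforgiving (4) → 6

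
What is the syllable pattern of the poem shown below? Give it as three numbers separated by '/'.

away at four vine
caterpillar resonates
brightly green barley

Line 1: away (2), at (1), four (1), vine (1) → 5
Line 2: caterpillar (4), resonates (3) → 7
Line 3: brightly (2), green (1), barley (2) → 5

5/7/5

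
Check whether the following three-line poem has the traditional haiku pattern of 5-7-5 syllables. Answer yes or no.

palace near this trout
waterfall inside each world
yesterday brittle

Yes

Line 1: "palace near this trout": 2+1+1+1 = 5 ✓
Line 2: "waterfall inside each world": 3+2+1+1 = 7 ✓
Line 3: "yesterday brittle": 3+2 = 5 ✓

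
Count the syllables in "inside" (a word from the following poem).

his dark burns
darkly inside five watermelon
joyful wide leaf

2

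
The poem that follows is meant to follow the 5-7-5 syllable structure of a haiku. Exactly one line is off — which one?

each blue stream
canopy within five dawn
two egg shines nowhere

Line 1: "each blue stream": 1+1+1 = 3 (expected 5)
Line 2: "canopy within five dawn": 3+2+1+1 = 7 ✓
Line 3: "two egg shines nowhere": 1+1+1+2 = 5 ✓

Line 1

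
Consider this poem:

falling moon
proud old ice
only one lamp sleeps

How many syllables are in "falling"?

2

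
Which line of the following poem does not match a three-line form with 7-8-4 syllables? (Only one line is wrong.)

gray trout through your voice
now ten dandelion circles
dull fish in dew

Line 1

Line 1: gray(1) + trout(1) + through(1) + your(1) + voice(1) = 5 (expected 7)
Line 2: now(1) + ten(1) + dandelion(4) + circles(2) = 8 ✓
Line 3: dull(1) + fish(1) + in(1) + dew(1) = 4 ✓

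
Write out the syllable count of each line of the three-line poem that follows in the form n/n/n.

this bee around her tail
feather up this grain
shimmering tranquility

Line 1: "this bee around her tail": 1+1+2+1+1 = 6
Line 2: "feather up this grain": 2+1+1+1 = 5
Line 3: "shimmering tranquility": 3+4 = 7

6/5/7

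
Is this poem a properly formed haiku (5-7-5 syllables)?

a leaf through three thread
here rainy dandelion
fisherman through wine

Yes

Line 1: "a leaf through three thread": 1+1+1+1+1 = 5 ✓
Line 2: "here rainy dandelion": 1+2+4 = 7 ✓
Line 3: "fisherman through wine": 3+1+1 = 5 ✓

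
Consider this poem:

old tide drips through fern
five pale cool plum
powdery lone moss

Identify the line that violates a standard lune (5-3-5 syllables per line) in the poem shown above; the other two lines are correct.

Line 2

Line 1: "old tide drips through fern": 1+1+1+1+1 = 5 ✓
Line 2: "five pale cool plum": 1+1+1+1 = 4 (expected 3)
Line 3: "powdery lone moss": 3+1+1 = 5 ✓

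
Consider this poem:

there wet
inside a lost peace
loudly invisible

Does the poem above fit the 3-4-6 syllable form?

No

Line 1: "there wet": 1+1 = 2 (expected 3)
Line 2: "inside a lost peace": 2+1+1+1 = 5 (expected 4)
Line 3: "loudly invisible": 2+4 = 6 ✓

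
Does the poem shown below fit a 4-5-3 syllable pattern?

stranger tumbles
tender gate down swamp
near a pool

Line 1: stranger(2) + tumbles(2) = 4 ✓
Line 2: tender(2) + gate(1) + down(1) + swamp(1) = 5 ✓
Line 3: near(1) + a(1) + pool(1) = 3 ✓

Yes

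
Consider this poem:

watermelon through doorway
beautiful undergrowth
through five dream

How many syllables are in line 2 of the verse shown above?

6

Line 2: beautiful (3), undergrowth (3) → 6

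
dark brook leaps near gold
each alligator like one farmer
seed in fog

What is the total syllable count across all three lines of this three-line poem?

17

Line 1: dark (1), brook (1), leaps (1), near (1), gold (1) → 5
Line 2: each (1), alligator (4), like (1), one (1), farmer (2) → 9
Line 3: seed (1), in (1), fog (1) → 3
Total: 5 + 9 + 3 = 17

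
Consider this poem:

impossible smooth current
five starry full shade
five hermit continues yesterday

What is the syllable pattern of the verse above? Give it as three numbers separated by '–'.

Line 1: impossible(4) + smooth(1) + current(2) = 7
Line 2: five(1) + starry(2) + full(1) + shade(1) = 5
Line 3: five(1) + hermit(2) + continues(3) + yesterday(3) = 9

7–5–9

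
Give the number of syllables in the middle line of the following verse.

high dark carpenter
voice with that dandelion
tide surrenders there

The middle line: voice (1), with (1), that (1), dandelion (4) → 7

7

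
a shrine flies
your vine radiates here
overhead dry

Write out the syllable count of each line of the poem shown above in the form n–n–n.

3–6–4

Line 1: a(1) + shrine(1) + flies(1) = 3
Line 2: your(1) + vine(1) + radiates(3) + here(1) = 6
Line 3: overhead(3) + dry(1) = 4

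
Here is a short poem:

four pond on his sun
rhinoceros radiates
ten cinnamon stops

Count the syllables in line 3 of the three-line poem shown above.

5

Line 3: ten(1) + cinnamon(3) + stops(1) = 5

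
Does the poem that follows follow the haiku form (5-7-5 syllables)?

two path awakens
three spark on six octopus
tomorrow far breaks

Yes

Line 1: two(1) + path(1) + awakens(3) = 5 ✓
Line 2: three(1) + spark(1) + on(1) + six(1) + octopus(3) = 7 ✓
Line 3: tomorrow(3) + far(1) + breaks(1) = 5 ✓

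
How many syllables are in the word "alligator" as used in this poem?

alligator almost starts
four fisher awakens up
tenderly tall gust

"alligator" has 4 syllables.

4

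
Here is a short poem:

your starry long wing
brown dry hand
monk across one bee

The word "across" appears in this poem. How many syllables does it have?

2

"across" has 2 syllables.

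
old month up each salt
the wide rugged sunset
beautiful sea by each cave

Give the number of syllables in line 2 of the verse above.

6

Line 2: the(1) + wide(1) + rugged(2) + sunset(2) = 6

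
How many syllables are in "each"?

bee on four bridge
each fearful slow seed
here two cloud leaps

"each" has 1 syllable.

1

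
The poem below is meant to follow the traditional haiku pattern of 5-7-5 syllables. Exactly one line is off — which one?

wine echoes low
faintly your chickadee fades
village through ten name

Line 1

Line 1: "wine echoes low": 1+2+1 = 4 (expected 5)
Line 2: "faintly your chickadee fades": 2+1+3+1 = 7 ✓
Line 3: "village through ten name": 2+1+1+1 = 5 ✓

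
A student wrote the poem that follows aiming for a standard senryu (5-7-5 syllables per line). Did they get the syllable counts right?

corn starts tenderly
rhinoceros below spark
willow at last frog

Yes

Line 1: corn (1), starts (1), tenderly (3) → 5 ✓
Line 2: rhinoceros (4), below (2), spark (1) → 7 ✓
Line 3: willow (2), at (1), last (1), frog (1) → 5 ✓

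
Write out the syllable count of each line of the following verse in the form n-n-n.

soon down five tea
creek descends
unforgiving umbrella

Line 1: soon (1), down (1), five (1), tea (1) → 4
Line 2: creek (1), descends (2) → 3
Line 3: unforgiving (4), umbrella (3) → 7

4-3-7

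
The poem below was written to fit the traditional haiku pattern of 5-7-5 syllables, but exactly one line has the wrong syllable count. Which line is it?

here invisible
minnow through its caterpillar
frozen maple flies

Line 2

Line 1: here(1) + invisible(4) = 5 ✓
Line 2: minnow(2) + through(1) + its(1) + caterpillar(4) = 8 (expected 7)
Line 3: frozen(2) + maple(2) + flies(1) = 5 ✓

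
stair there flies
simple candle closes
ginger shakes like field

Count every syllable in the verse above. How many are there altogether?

Line 1: stair (1), there (1), flies (1) → 3
Line 2: simple (2), candle (2), closes (2) → 6
Line 3: ginger (2), shakes (1), like (1), field (1) → 5
Total: 3 + 6 + 5 = 14

14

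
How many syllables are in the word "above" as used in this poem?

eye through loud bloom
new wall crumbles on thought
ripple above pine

2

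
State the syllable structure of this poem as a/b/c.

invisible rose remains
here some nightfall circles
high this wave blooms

7/6/4

Line 1: invisible (4), rose (1), remains (2) → 7
Line 2: here (1), some (1), nightfall (2), circles (2) → 6
Line 3: high (1), this (1), wave (1), blooms (1) → 4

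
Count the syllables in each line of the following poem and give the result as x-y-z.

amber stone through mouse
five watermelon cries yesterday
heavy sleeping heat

Line 1: amber (2), stone (1), through (1), mouse (1) → 5
Line 2: five (1), watermelon (4), cries (1), yesterday (3) → 9
Line 3: heavy (2), sleeping (2), heat (1) → 5

5-9-5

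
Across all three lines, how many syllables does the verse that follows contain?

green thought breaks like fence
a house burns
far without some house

13

Line 1: green (1), thought (1), breaks (1), like (1), fence (1) → 5
Line 2: a (1), house (1), burns (1) → 3
Line 3: far (1), without (2), some (1), house (1) → 5
Total: 5 + 3 + 5 = 13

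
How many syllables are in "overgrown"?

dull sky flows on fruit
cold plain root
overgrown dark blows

3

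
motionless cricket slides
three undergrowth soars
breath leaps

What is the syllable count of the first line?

The first line: motionless(3) + cricket(2) + slides(1) = 6

6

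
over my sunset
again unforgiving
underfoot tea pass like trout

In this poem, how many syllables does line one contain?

Line one: "over my sunset": 2+1+2 = 5

5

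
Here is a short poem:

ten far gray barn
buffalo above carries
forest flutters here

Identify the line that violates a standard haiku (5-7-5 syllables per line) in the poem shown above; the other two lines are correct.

Line 1: ten(1) + far(1) + gray(1) + barn(1) = 4 (expected 5)
Line 2: buffalo(3) + above(2) + carries(2) = 7 ✓
Line 3: forest(2) + flutters(2) + here(1) = 5 ✓

Line 1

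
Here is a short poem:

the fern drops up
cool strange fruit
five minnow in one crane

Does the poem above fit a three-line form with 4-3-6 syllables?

Yes

Line 1: the (1), fern (1), drops (1), up (1) → 4 ✓
Line 2: cool (1), strange (1), fruit (1) → 3 ✓
Line 3: five (1), minnow (2), in (1), one (1), crane (1) → 6 ✓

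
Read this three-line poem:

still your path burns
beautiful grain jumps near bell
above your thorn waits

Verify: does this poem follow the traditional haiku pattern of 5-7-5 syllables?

Line 1: still (1), your (1), path (1), burns (1) → 4 (expected 5)
Line 2: beautiful (3), grain (1), jumps (1), near (1), bell (1) → 7 ✓
Line 3: above (2), your (1), thorn (1), waits (1) → 5 ✓

No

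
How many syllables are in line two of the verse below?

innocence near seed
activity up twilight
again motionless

Line two: "activity up twilight": 4+1+2 = 7

7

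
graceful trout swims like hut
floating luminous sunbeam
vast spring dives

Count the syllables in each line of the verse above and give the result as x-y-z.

6-7-3

Line 1: graceful (2), trout (1), swims (1), like (1), hut (1) → 6
Line 2: floating (2), luminous (3), sunbeam (2) → 7
Line 3: vast (1), spring (1), dives (1) → 3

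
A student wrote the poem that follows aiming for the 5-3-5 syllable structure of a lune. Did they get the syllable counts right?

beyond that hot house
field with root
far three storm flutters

Yes

Line 1: "beyond that hot house": 2+1+1+1 = 5 ✓
Line 2: "field with root": 1+1+1 = 3 ✓
Line 3: "far three storm flutters": 1+1+1+2 = 5 ✓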